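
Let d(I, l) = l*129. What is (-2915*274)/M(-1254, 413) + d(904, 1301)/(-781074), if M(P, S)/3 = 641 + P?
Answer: 69282553001/159599454 ≈ 434.10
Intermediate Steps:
M(P, S) = 1923 + 3*P (M(P, S) = 3*(641 + P) = 1923 + 3*P)
d(I, l) = 129*l
(-2915*274)/M(-1254, 413) + d(904, 1301)/(-781074) = (-2915*274)/(1923 + 3*(-1254)) + (129*1301)/(-781074) = -798710/(1923 - 3762) + 167829*(-1/781074) = -798710/(-1839) - 55943/260358 = -798710*(-1/1839) - 55943/260358 = 798710/1839 - 55943/260358 = 69282553001/159599454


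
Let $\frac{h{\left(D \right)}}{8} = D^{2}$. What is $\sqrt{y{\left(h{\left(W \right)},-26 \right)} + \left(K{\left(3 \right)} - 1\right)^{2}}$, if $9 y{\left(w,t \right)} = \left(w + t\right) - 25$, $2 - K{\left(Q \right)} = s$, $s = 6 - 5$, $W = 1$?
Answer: $\frac{i \sqrt{43}}{3} \approx 2.1858 i$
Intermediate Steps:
$s = 1$
$K{\left(Q \right)} = 1$ ($K{\left(Q \right)} = 2 - 1 = 1$)
$h{\left(D \right)} = 8 D^{2}$
$y{\left(w,t \right)} = - \frac{25}{9} + \frac{t}{9} + \frac{w}{9}$ ($y{\left(w,t \right)} = \frac{\left(w + t\right) - 25}{9} = \frac{\left(t + w\right) - 25}{9} = \frac{-25 + t + w}{9} = - \frac{25}{9} + \frac{t}{9} + \frac{w}{9}$)
$\sqrt{y{\left(h{\left(W \right)},-26 \right)} + \left(K{\left(3 \right)} - 1\right)^{2}} = \sqrt{\left(- \frac{25}{9} + \frac{1}{9} \left(-26\right) + \frac{8 \cdot 1^{2}}{9}\right) + \left(1 - 1\right)^{2}} = \sqrt{\left(- \frac{25}{9} - \frac{26}{9} + \frac{8 \cdot 1}{9}\right) + 0^{2}} = \sqrt{\left(- \frac{25}{9} - \frac{26}{9} + \frac{1}{9} \cdot 8\right) + 0} = \sqrt{\left(- \frac{25}{9} - \frac{26}{9} + \frac{8}{9}\right) + 0} = \sqrt{- \frac{43}{9} + 0} = \sqrt{- \frac{43}{9}} = \frac{i \sqrt{43}}{3}$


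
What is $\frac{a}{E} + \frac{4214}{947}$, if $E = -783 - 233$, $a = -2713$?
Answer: $\frac{6850635}{962152} \approx 7.1201$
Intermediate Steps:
$E = -1016$ ($E = -783 - 233 = -1016$)
$\frac{a}{E} + \frac{4214}{947} = - \frac{2713}{-1016} + \frac{4214}{947} = \left(-2713\right) \left(- \frac{1}{1016}\right) + 4214 \cdot \frac{1}{947} = \frac{2713}{1016} + \frac{4214}{947} = \frac{6850635}{962152}$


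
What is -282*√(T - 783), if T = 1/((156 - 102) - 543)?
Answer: -188*I*√46808058/163 ≈ -7891.0*I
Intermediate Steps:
T = -1/489 (T = 1/(54 - 543) = 1/(-489) = -1/489 ≈ -0.0020450)
-282*√(T - 783) = -282*√(-1/489 - 783) = -188*I*√46808058/163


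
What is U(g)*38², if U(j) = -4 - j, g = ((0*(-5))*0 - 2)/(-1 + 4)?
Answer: -14440/3 ≈ -4813.3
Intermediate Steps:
g = -⅔ (g = (0*0 - 2)/3 = (0 - 2)*(⅓) = -2*⅓ = -⅔ ≈ -0.66667)
U(g)*38² = (-4 - 1*(-⅔))*38² = (-4 + ⅔)*1444 = -10/3*1444 = -14440/3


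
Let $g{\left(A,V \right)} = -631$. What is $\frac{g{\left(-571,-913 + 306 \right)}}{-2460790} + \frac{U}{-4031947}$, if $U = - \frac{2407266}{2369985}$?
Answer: $\frac{402369426254119}{1567630505809681870} \approx 0.00025667$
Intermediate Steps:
$U = - \frac{802422}{789995}$ ($U = \left(-2407266\right) \frac{1}{2369985} = - \frac{802422}{789995} \approx -1.0157$)
$\frac{g{\left(-571,-913 + 306 \right)}}{-2460790} + \frac{U}{-4031947} = - \frac{631}{-2460790} - \frac{802422}{789995 \left(-4031947\right)} = \left(-631\right) \left(- \frac{1}{2460790}\right) - - \frac{802422}{3185217970265} = \frac{631}{2460790} + \frac{802422}{3185217970265} = \frac{402369426254119}{1567630505809681870}$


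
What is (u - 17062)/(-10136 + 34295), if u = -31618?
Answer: -48680/24159 ≈ -2.0150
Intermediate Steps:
(u - 17062)/(-10136 + 34295) = (-31618 - 17062)/(-10136 + 34295) = -48680/24159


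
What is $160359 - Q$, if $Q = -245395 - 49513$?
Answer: $455267$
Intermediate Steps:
$Q = -294908$ ($Q = -245395 - 49513 = -294908$)
$160359 - Q = 160359 - -294908 = 160359 + 294908 = 455267$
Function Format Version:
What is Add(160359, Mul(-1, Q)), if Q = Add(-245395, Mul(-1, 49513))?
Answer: 455267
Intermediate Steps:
Q = -294908 (Q = Add(-245395, -49513) = -294908)
Add(160359, Mul(-1, Q)) = Add(160359, Mul(-1, -294908)) = Add(160359, 294908) = 455267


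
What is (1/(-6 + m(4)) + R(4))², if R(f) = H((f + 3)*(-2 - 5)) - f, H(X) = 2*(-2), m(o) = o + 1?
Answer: 81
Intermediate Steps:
m(o) = 1 + o
H(X) = -4
R(f) = -4 - f
(1/(-6 + m(4)) + R(4))² = (1/(-6 + (1 + 4)) + (-4 - 1*4))² = (1/(-6 + 5) + (-4 - 4))² = (1/(-1) - 8)² = (-1 - 8)² = (-9)² = 81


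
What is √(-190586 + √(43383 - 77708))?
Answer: √(-190586 + 5*I*√1373) ≈ 0.212 + 436.56*I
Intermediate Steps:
√(-190586 + √(43383 - 77708)) = √(-190586 + √(-34325)) = √(-190586 + 5*I*√1373)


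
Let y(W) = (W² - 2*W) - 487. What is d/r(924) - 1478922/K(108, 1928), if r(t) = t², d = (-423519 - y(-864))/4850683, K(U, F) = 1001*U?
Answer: -15343922508518/1121628280773 ≈ -13.680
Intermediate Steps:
y(W) = -487 + W² - 2*W
d = -1171256/4850683 (d = (-423519 - (-487 + (-864)² - 2*(-864)))/4850683 = (-423519 - (-487 + 746496 + 1728))*(1/4850683) = (-423519 - 1*747737)*(1/4850683) = (-423519 - 747737)*(1/4850683) = -1171256*1/4850683 = -1171256/4850683 ≈ -0.24146)
d/r(924) - 1478922/K(108, 1928) = -1171256/(4850683*(924²)) - 1478922/(1001*108) = -1171256/4850683/853776 - 1478922/108108 = -1171256/4850683*1/853776 - 1478922*1/108108 = -146407/517674591126 - 246487/18018 = -15343922508518/1121628280773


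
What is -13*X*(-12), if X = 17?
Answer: 2652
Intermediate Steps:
-13*X*(-12) = -13*17*(-12) = -221*(-12) = 2652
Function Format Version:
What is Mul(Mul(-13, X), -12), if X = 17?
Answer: 2652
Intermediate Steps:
Mul(Mul(-13, X), -12) = Mul(Mul(-13, 17), -12) = Mul(-221, -12) = 2652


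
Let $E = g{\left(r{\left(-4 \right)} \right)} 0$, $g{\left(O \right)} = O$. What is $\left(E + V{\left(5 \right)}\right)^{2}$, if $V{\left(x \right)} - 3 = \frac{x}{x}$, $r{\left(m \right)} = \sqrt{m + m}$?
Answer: $16$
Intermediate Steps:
$r{\left(m \right)} = \sqrt{2} \sqrt{m}$ ($r{\left(m \right)} = \sqrt{2 m} = \sqrt{2} \sqrt{m}$)
$V{\left(x \right)} = 4$ ($V{\left(x \right)} = 3 + \frac{x}{x} = 3 + 1 = 4$)
$E = 0$ ($E = \sqrt{2} \sqrt{-4} \cdot 0 = \sqrt{2} \cdot 2 i 0 = 2 i \sqrt{2} \cdot 0 = 0$)
$\left(E + V{\left(5 \right)}\right)^{2} = \left(0 + 4\right)^{2} = 4^{2} = 16$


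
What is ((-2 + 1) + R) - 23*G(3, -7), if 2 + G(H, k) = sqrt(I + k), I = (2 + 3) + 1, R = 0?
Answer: 45 - 23*I ≈ 45.0 - 23.0*I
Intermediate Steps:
I = 6 (I = 5 + 1 = 6)
G(H, k) = -2 + sqrt(6 + k)
((-2 + 1) + R) - 23*G(3, -7) = ((-2 + 1) + 0) - 23*(-2 + sqrt(6 - 7)) = (-1 + 0) - 23*(-2 + sqrt(-1)) = -1 - 23*(-2 + I) = -1 + (46 - 23*I) = 45 - 23*I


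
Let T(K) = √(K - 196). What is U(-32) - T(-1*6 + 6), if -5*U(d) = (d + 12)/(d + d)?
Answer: -1/16 - 14*I ≈ -0.0625 - 14.0*I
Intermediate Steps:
T(K) = √(-196 + K)
U(d) = -(12 + d)/(10*d) (U(d) = -(d + 12)/(5*(d + d)) = -(12 + d)/(5*(2*d)) = -(12 + d)*1/(2*d)/5 = -(12 + d)/(10*d))
U(-32) - T(-1*6 + 6) = (⅒)*(-12 - 1*(-32))/(-32) - √(-196 + (-1*6 + 6)) = (⅒)*(-1/32)*(-12 + 32) - √(-196 + (-6 + 6)) = (⅒)*(-1/32)*20 - √(-196 + 0) = -1/16 - √(-196) = -1/16 - 14*I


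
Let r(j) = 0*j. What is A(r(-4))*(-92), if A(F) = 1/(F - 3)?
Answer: 92/3 ≈ 30.667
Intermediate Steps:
r(j) = 0
A(F) = 1/(-3 + F)
A(r(-4))*(-92) = -92/(-3 + 0) = -92/(-3) = -⅓*(-92) = 92/3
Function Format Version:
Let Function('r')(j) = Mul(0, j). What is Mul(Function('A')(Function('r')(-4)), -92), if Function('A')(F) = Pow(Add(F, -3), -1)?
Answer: Rational(92, 3) ≈ 30.667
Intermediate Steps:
Function('r')(j) = 0
Function('A')(F) = Pow(Add(-3, F), -1)
Mul(Function('A')(Function('r')(-4)), -92) = Mul(Pow(Add(-3, 0), -1), -92) = Mul(Pow(-3, -1), -92) = Mul(Rational(-1, 3), -92) = Rational(92, 3)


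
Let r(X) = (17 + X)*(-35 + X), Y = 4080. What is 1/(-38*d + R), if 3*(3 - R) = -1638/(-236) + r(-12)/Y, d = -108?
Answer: 144432/592850845 ≈ 0.00024362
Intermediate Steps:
r(X) = (-35 + X)*(17 + X)
R = 101917/144432 (R = 3 - (-1638/(-236) + (-595 + (-12)**2 - 18*(-12))/4080)/3 = 3 - (-1638*(-1/236) + (-595 + 144 + 216)*(1/4080))/3 = 3 - (819/118 - 235*1/4080)/3 = 3 - (819/118 - 47/816)/3 = 3 - 1/3*331379/48144 = 3 - 331379/144432 = 101917/144432 ≈ 0.70564)
1/(-38*d + R) = 1/(-38*(-108) + 101917/144432) = 1/(4104 + 101917/144432) = 1/(592850845/144432) = 144432/592850845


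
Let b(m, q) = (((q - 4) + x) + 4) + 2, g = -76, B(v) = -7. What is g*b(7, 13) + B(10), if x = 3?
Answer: -1375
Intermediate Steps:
b(m, q) = 5 + q (b(m, q) = (((q - 4) + 3) + 4) + 2 = (((-4 + q) + 3) + 4) + 2 = ((-1 + q) + 4) + 2 = (3 + q) + 2 = 5 + q)
g*b(7, 13) + B(10) = -76*(5 + 13) - 7 = -76*18 - 7 = -1368 - 7 = -1375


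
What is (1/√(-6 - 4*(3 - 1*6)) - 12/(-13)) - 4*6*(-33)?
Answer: 10308/13 + √6/6 ≈ 793.33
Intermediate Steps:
(1/√(-6 - 4*(3 - 1*6)) - 12/(-13)) - 4*6*(-33) = (1/√(-6 - 4*(3 - 6)) - 12*(-1/13)) - 24*(-33) = (1/√(-6 - 4*(-3)) + 12/13) + 792 = (1/√(-6 + 12) + 12/13) + 792 = (1/√6 + 12/13) + 792 = (1*(√6/6) + 12/13) + 792 = (√6/6 + 12/13) + 792 = (12/13 + √6/6) + 792 = 10308/13 + √6/6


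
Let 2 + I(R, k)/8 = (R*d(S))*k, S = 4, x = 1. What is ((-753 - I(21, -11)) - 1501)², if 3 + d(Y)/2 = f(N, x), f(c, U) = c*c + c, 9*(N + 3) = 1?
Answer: 34129606564/729 ≈ 4.6817e+7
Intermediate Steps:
N = -26/9 (N = -3 + (⅑)*1 = -3 + ⅑ = -26/9 ≈ -2.8889)
f(c, U) = c + c² (f(c, U) = c² + c = c + c²)
d(Y) = 398/81 (d(Y) = -6 + 2*(-26*(1 - 26/9)/9) = -6 + 2*(-26/9*(-17/9)) = -6 + 2*(442/81) = -6 + 884/81 = 398/81)
I(R, k) = -16 + 3184*R*k/81 (I(R, k) = -16 + 8*((R*(398/81))*k) = -16 + 8*((398*R/81)*k) = -16 + 8*(398*R*k/81) = -16 + 3184*R*k/81)
((-753 - I(21, -11)) - 1501)² = ((-753 - (-16 + (3184/81)*21*(-11))) - 1501)² = ((-753 - (-16 - 245168/27)) - 1501)² = ((-753 - 1*(-245600/27)) - 1501)² = ((-753 + 245600/27) - 1501)² = (225269/27 - 1501)² = (184742/27)² = 34129606564/729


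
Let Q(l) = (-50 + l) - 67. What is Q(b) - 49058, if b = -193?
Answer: -49368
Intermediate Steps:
Q(l) = -117 + l
Q(b) - 49058 = (-117 - 193) - 49058 = -310 - 49058 = -49368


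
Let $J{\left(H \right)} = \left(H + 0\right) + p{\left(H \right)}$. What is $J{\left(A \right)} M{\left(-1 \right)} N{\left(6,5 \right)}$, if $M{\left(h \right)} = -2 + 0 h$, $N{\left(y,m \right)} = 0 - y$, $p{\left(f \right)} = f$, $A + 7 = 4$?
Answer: $-72$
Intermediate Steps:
$A = -3$ ($A = -7 + 4 = -3$)
$N{\left(y,m \right)} = - y$
$J{\left(H \right)} = 2 H$ ($J{\left(H \right)} = \left(H + 0\right) + H = H + H = 2 H$)
$M{\left(h \right)} = -2$ ($M{\left(h \right)} = -2 + 0 = -2$)
$J{\left(A \right)} M{\left(-1 \right)} N{\left(6,5 \right)} = 2 \left(-3\right) \left(-2\right) \left(\left(-1\right) 6\right) = \left(-6\right) \left(-2\right) \left(-6\right) = 12 \left(-6\right) = -72$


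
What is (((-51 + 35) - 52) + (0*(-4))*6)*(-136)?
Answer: 9248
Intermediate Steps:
(((-51 + 35) - 52) + (0*(-4))*6)*(-136) = ((-16 - 52) + 0*6)*(-136) = (-68 + 0)*(-136) = -68*(-136) = 9248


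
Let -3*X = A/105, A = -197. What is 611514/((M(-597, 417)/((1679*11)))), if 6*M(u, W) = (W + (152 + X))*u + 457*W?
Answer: -7115252801580/15697223 ≈ -4.5328e+5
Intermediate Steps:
X = 197/315 (X = -(-197)/(3*105) = -⅓*(-197/105) = 197/315 ≈ 0.62540)
M(u, W) = 457*W/6 + u*(48077/315 + W)/6 (M(u, W) = ((W + (152 + 197/315))*u + 457*W)/6 = ((W + 48077/315)*u + 457*W)/6 = ((48077/315 + W)*u + 457*W)/6 = (u*(48077/315 + W) + 457*W)/6 = (457*W + u*(48077/315 + W))/6 = 457*W/6 + u*(48077/315 + W)/6)
611514/((M(-597, 417)/((1679*11)))) = 611514/((((457/6)*417 + (48077/1890)*(-597) + (⅙)*417*(-597))/((1679*11)))) = 611514/(((63523/2 - 9567323/630 - 82983/2)/18469)) = 611514/((-15697223/630*1/18469)) = 611514/(-15697223/11635470) = 611514*(-11635470/15697223) = -7115252801580/15697223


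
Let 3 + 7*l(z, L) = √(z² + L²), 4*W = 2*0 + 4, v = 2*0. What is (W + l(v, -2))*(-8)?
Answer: -48/7 ≈ -6.8571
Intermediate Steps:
v = 0
W = 1 (W = (2*0 + 4)/4 = (0 + 4)/4 = (¼)*4 = 1)
l(z, L) = -3/7 + √(L² + z²)/7 (l(z, L) = -3/7 + √(z² + L²)/7 = -3/7 + √(L² + z²)/7)
(W + l(v, -2))*(-8) = (1 + (-3/7 + √((-2)² + 0²)/7))*(-8) = (1 + (-3/7 + √(4 + 0)/7))*(-8) = (1 + (-3/7 + √4/7))*(-8) = (1 + (-3/7 + (⅐)*2))*(-8) = (1 + (-3/7 + 2/7))*(-8) = (1 - ⅐)*(-8) = (6/7)*(-8) = -48/7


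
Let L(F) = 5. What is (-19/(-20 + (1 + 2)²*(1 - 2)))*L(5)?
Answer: 95/29 ≈ 3.2759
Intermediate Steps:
(-19/(-20 + (1 + 2)²*(1 - 2)))*L(5) = -19/(-20 + (1 + 2)²*(1 - 2))*5 = -19/(-20 + 3²*(-1))*5 = -19/(-20 + 9*(-1))*5 = -19/(-20 - 9)*5 = -19/(-29)*5 = -19*(-1/29)*5 = (19/29)*5 = 95/29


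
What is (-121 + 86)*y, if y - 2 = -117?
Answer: 4025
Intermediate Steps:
y = -115 (y = 2 - 117 = -115)
(-121 + 86)*y = (-121 + 86)*(-115) = -35*(-115) = 4025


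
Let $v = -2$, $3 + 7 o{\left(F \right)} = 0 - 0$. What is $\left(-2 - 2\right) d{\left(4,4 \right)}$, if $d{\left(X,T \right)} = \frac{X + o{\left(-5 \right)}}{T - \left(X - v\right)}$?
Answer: $\frac{50}{7} \approx 7.1429$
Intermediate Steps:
$o{\left(F \right)} = - \frac{3}{7}$ ($o{\left(F \right)} = - \frac{3}{7} + \frac{0 - 0}{7} = - \frac{3}{7} + \frac{0 + 0}{7} = - \frac{3}{7} + \frac{1}{7} \cdot 0 = - \frac{3}{7} + 0 = - \frac{3}{7}$)
$d{\left(X,T \right)} = \frac{- \frac{3}{7} + X}{-2 + T - X}$ ($d{\left(X,T \right)} = \frac{X - \frac{3}{7}}{T - \left(2 + X\right)} = \frac{- \frac{3}{7} + X}{-2 + T - X}$)
$\left(-2 - 2\right) d{\left(4,4 \right)} = \left(-2 - 2\right) \frac{\frac{3}{7} - 4}{2 + 4 - 4} = - 4 \frac{\frac{3}{7} - 4}{2 + 4 - 4} = - 4 \cdot \frac{1}{2} \left(- \frac{25}{7}\right) = \left(-4\right) \left(- \frac{25}{14}\right) = \frac{50}{7}$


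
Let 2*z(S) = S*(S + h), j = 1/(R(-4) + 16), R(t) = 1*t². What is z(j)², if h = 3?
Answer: 9409/4194304 ≈ 0.0022433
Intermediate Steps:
R(t) = t²
j = 1/32 (j = 1/((-4)² + 16) = 1/(16 + 16) = 1/32 ≈ 0.031250)
z(S) = S*(3 + S)/2 (z(S) = (S*(S + 3))/2 = (S*(3 + S))/2 = S*(3 + S)/2)
z(j)² = ((½)*(1/32)*(3 + 1/32))² = ((½)*(1/32)*(97/32))² = (97/2048)² = 9409/4194304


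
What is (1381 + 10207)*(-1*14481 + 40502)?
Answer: 301531348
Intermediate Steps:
(1381 + 10207)*(-1*14481 + 40502) = 11588*(-14481 + 40502) = 11588*26021 = 301531348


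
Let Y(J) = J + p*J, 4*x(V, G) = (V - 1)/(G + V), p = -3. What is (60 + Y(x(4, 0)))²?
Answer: 227529/64 ≈ 3555.1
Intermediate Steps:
x(V, G) = (-1 + V)/(4*(G + V)) (x(V, G) = ((V - 1)/(G + V))/4 = ((-1 + V)/(G + V))/4 = (-1 + V)/(4*(G + V)))
Y(J) = -2*J (Y(J) = J - 3*J = -2*J)
(60 + Y(x(4, 0)))² = (60 - (-1 + 4)/(2*(0 + 4)))² = (60 - 3/(2*4))² = (60 - 2*3/16)² = (60 - 3/8)² = (477/8)² = 227529/64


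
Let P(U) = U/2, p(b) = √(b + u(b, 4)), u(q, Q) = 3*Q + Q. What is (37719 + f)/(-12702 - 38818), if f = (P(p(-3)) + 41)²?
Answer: -157613/206080 - 41*√13/51520 ≈ -0.76768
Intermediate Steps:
u(q, Q) = 4*Q
p(b) = √(16 + b) (p(b) = √(b + 4*4) = √(b + 16) = √(16 + b))
P(U) = U/2 (P(U) = U*(½) = U/2)
f = (41 + √13/2)² (f = (√(16 - 3)/2 + 41)² = (√13/2 + 41)² = (41 + √13/2)² ≈ 1832.1)
(37719 + f)/(-12702 - 38818) = (37719 + (82 + √13)²/4)/(-12702 - 38818) = (37719 + (82 + √13)²/4)/(-51520) = (37719 + (82 + √13)²/4)*(-1/51520) = -37719/51520 - (82 + √13)²/206080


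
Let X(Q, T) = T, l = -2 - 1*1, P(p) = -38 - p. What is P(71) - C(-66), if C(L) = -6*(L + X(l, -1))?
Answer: -511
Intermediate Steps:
l = -3 (l = -2 - 1 = -3)
C(L) = 6 - 6*L (C(L) = -6*(L - 1) = -6*(-1 + L) = 6 - 6*L)
P(71) - C(-66) = (-38 - 1*71) - (6 - 6*(-66)) = (-38 - 71) - (6 + 396) = -109 - 1*402 = -109 - 402 = -511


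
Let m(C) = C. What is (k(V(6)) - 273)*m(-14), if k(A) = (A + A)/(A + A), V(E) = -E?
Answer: 3808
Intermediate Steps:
k(A) = 1 (k(A) = (2*A)/((2*A)) = (2*A)*(1/(2*A)) = 1)
(k(V(6)) - 273)*m(-14) = (1 - 273)*(-14) = -272*(-14) = 3808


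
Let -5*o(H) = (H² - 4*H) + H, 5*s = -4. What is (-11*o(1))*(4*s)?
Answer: 352/25 ≈ 14.080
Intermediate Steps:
s = -⅘ (s = (⅕)*(-4) = -⅘ ≈ -0.80000)
o(H) = -H²/5 + 3*H/5 (o(H) = -((H² - 4*H) + H)/5 = -(H² - 3*H)/5 = -H²/5 + 3*H/5)
(-11*o(1))*(4*s) = (-11*(3 - 1*1)/5)*(4*(-⅘)) = -11*(3 - 1)/5*(-16/5) = -11*2/5*(-16/5) = -11*⅖*(-16/5) = -22/5*(-16/5) = 352/25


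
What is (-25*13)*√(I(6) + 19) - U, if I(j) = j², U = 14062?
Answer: -14062 - 325*√55 ≈ -16472.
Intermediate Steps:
(-25*13)*√(I(6) + 19) - U = (-25*13)*√(6² + 19) - 1*14062 = -325*√(36 + 19) - 14062 = -325*√55 - 14062 = -14062 - 325*√55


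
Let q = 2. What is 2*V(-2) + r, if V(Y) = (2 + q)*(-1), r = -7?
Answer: -15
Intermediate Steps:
V(Y) = -4 (V(Y) = (2 + 2)*(-1) = 4*(-1) = -4)
2*V(-2) + r = 2*(-4) - 7 = -8 - 7 = -15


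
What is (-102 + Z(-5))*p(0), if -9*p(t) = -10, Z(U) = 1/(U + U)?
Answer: -1021/9 ≈ -113.44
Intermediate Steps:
Z(U) = 1/(2*U)
p(t) = 10/9 (p(t) = -⅑*(-10) = 10/9)
(-102 + Z(-5))*p(0) = (-102 + (½)/(-5))*(10/9) = (-102 + (½)*(-⅕))*(10/9) = (-102 - ⅒)*(10/9) = -1021/10*10/9 = -1021/9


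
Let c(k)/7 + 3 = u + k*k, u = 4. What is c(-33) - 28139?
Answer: -20509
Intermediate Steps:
c(k) = 7 + 7*k² (c(k) = -21 + 7*(4 + k*k) = -21 + 7*(4 + k²) = -21 + (28 + 7*k²) = 7 + 7*k²)
c(-33) - 28139 = (7 + 7*(-33)²) - 28139 = (7 + 7*1089) - 28139 = (7 + 7623) - 28139 = 7630 - 28139 = -20509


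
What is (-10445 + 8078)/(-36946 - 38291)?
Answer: 789/25079 ≈ 0.031461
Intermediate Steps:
(-10445 + 8078)/(-36946 - 38291) = -2367/(-75237) = -2367*(-1/75237) = 789/25079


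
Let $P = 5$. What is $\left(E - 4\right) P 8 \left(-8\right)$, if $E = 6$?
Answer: $-640$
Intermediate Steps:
$\left(E - 4\right) P 8 \left(-8\right) = \left(6 - 4\right) 5 \cdot 8 \left(-8\right) = 2 \cdot 5 \cdot 8 \left(-8\right) = 10 \cdot 8 \left(-8\right) = 80 \left(-8\right) = -640$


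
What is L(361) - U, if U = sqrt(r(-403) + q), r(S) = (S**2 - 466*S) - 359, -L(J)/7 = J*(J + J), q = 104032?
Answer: -1824494 - 2*sqrt(113470) ≈ -1.8252e+6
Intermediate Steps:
L(J) = -14*J**2 (L(J) = -7*J*(J + J) = -7*J*2*J = -14*J**2)
r(S) = -359 + S**2 - 466*S
U = 2*sqrt(113470) (U = sqrt((-359 + (-403)**2 - 466*(-403)) + 104032) = sqrt((-359 + 162409 + 187798) + 104032) = sqrt(349848 + 104032) = sqrt(453880) = 2*sqrt(113470) ≈ 673.71)
L(361) - U = -14*361**2 - 2*sqrt(113470) = -14*130321 - 2*sqrt(113470) = -1824494 - 2*sqrt(113470)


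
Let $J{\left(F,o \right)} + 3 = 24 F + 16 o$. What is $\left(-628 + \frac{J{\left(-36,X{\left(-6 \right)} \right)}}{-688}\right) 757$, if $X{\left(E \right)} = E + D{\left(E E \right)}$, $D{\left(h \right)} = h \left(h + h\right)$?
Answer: $- \frac{357737761}{688} \approx -5.1997 \cdot 10^{5}$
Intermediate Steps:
$D{\left(h \right)} = 2 h^{2}$ ($D{\left(h \right)} = h 2 h = 2 h^{2}$)
$X{\left(E \right)} = E + 2 E^{4}$ ($X{\left(E \right)} = E + 2 \left(E E\right)^{2} = E + 2 \left(E^{2}\right)^{2} = E + 2 E^{4}$)
$J{\left(F,o \right)} = -3 + 16 o + 24 F$ ($J{\left(F,o \right)} = -3 + \left(24 F + 16 o\right) = -3 + \left(16 o + 24 F\right) = -3 + 16 o + 24 F$)
$\left(-628 + \frac{J{\left(-36,X{\left(-6 \right)} \right)}}{-688}\right) 757 = \left(-628 + \frac{-3 + 16 \left(-6 + 2 \left(-6\right)^{4}\right) + 24 \left(-36\right)}{-688}\right) 757 = \left(-628 + \left(-3 + 16 \left(-6 + 2 \cdot 1296\right) - 864\right) \left(- \frac{1}{688}\right)\right) 757 = \left(-628 + \left(-3 + 16 \left(-6 + 2592\right) - 864\right) \left(- \frac{1}{688}\right)\right) 757 = \left(-628 + \left(-3 + 16 \cdot 2586 - 864\right) \left(- \frac{1}{688}\right)\right) 757 = \left(-628 + \left(-3 + 41376 - 864\right) \left(- \frac{1}{688}\right)\right) 757 = \left(-628 + 40509 \left(- \frac{1}{688}\right)\right) 757 = \left(-628 - \frac{40509}{688}\right) 757 = \left(- \frac{472573}{688}\right) 757 = - \frac{357737761}{688}$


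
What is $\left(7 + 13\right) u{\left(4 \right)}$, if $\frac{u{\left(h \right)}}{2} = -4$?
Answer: $-160$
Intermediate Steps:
$u{\left(h \right)} = -8$ ($u{\left(h \right)} = 2 \left(-4\right) = -8$)
$\left(7 + 13\right) u{\left(4 \right)} = \left(7 + 13\right) \left(-8\right) = 20 \left(-8\right) = -160$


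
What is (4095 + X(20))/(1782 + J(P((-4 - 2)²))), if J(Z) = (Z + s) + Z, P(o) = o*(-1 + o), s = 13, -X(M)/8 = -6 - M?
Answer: 4303/4315 ≈ 0.99722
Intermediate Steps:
X(M) = 48 + 8*M (X(M) = -8*(-6 - M) = 48 + 8*M)
J(Z) = 13 + 2*Z (J(Z) = (Z + 13) + Z = (13 + Z) + Z = 13 + 2*Z)
(4095 + X(20))/(1782 + J(P((-4 - 2)²))) = (4095 + (48 + 8*20))/(1782 + (13 + 2*((-4 - 2)²*(-1 + (-4 - 2)²)))) = (4095 + (48 + 160))/(1782 + (13 + 2*((-6)²*(-1 + (-6)²)))) = (4095 + 208)/(1782 + (13 + 2*(36*(-1 + 36)))) = 4303/(1782 + (13 + 2*(36*35))) = 4303/(1782 + (13 + 2*1260)) = 4303/(1782 + (13 + 2520)) = 4303/(1782 + 2533) = 4303/4315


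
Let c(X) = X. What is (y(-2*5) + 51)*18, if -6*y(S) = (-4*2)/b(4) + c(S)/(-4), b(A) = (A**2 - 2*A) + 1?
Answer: 5479/6 ≈ 913.17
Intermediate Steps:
b(A) = 1 + A**2 - 2*A
y(S) = 4/27 + S/24 (y(S) = -((-4*2)/(1 + 4**2 - 2*4) + S/(-4))/6 = -(-8/(1 + 16 - 8) + S*(-1/4))/6 = -(-8/9 - S/4)/6 = 4/27 + S/24)
(y(-2*5) + 51)*18 = ((4/27 + (-2*5)/24) + 51)*18 = ((4/27 + (1/24)*(-10)) + 51)*18 = ((4/27 - 5/12) + 51)*18 = (-29/108 + 51)*18 = (5479/108)*18 = 5479/6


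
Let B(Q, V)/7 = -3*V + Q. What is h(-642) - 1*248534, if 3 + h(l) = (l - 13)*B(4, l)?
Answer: -9097587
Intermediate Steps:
B(Q, V) = -21*V + 7*Q (B(Q, V) = 7*(-3*V + Q) = 7*(Q - 3*V) = -21*V + 7*Q)
h(l) = -3 + (-13 + l)*(28 - 21*l) (h(l) = -3 + (l - 13)*(-21*l + 7*4) = -3 + (-13 + l)*(-21*l + 28) = -3 + (-13 + l)*(28 - 21*l))
h(-642) - 1*248534 = (-367 - 21*(-642)**2 + 301*(-642)) - 1*248534 = (-367 - 21*412164 - 193242) - 248534 = (-367 - 8655444 - 193242) - 248534 = -8849053 - 248534 = -9097587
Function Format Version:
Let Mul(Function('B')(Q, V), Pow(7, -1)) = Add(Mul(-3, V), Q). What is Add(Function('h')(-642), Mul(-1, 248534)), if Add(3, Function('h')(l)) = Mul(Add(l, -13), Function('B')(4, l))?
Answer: -9097587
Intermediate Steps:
Function('B')(Q, V) = Add(Mul(-21, V), Mul(7, Q)) (Function('B')(Q, V) = Mul(7, Add(Mul(-3, V), Q)) = Mul(7, Add(Q, Mul(-3, V))) = Add(Mul(-21, V), Mul(7, Q)))
Function('h')(l) = Add(-3, Mul(Add(-13, l), Add(28, Mul(-21, l)))) (Function('h')(l) = Add(-3, Mul(Add(l, -13), Add(Mul(-21, l), Mul(7, 4)))) = Add(-3, Mul(Add(-13, l), Add(Mul(-21, l), 28))) = Add(-3, Mul(Add(-13, l), Add(28, Mul(-21, l)))))
Add(Function('h')(-642), Mul(-1, 248534)) = Add(Add(-367, Mul(-21, Pow(-642, 2)), Mul(301, -642)), Mul(-1, 248534)) = Add(Add(-367, Mul(-21, 412164), -193242), -248534) = Add(Add(-367, -8655444, -193242), -248534) = Add(-8849053, -248534) = -9097587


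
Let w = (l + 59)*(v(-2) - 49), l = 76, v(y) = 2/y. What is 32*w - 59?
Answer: -216059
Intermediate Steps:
w = -6750 (w = (76 + 59)*(2/(-2) - 49) = 135*(2*(-½) - 49) = 135*(-1 - 49) = 135*(-50) = -6750)
32*w - 59 = 32*(-6750) - 59 = -216000 - 59 = -216059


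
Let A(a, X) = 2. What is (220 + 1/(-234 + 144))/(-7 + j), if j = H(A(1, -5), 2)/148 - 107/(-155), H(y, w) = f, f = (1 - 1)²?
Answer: -613769/17604 ≈ -34.865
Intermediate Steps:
f = 0 (f = 0² = 0)
H(y, w) = 0
j = 107/155 (j = 0/148 - 107/(-155) = 0*(1/148) - 107*(-1/155) = 0 + 107/155 = 107/155 ≈ 0.69032)
(220 + 1/(-234 + 144))/(-7 + j) = (220 + 1/(-234 + 144))/(-7 + 107/155) = (220 + 1/(-90))/(-978/155) = (220 - 1/90)*(-155/978) = (19799/90)*(-155/978) = -613769/17604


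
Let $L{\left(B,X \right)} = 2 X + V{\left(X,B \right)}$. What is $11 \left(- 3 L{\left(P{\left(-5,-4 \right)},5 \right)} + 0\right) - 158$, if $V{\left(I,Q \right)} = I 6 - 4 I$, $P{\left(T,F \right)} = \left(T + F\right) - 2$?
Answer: $-818$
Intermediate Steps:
$P{\left(T,F \right)} = -2 + F + T$ ($P{\left(T,F \right)} = \left(F + T\right) - 2 = -2 + F + T$)
$V{\left(I,Q \right)} = 2 I$ ($V{\left(I,Q \right)} = 6 I - 4 I = 2 I$)
$L{\left(B,X \right)} = 4 X$ ($L{\left(B,X \right)} = 2 X + 2 X = 4 X$)
$11 \left(- 3 L{\left(P{\left(-5,-4 \right)},5 \right)} + 0\right) - 158 = 11 \left(- 3 \cdot 4 \cdot 5 + 0\right) - 158 = 11 \left(\left(-3\right) 20 + 0\right) - 158 = 11 \left(-60 + 0\right) - 158 = 11 \left(-60\right) - 158 = -660 - 158 = -818$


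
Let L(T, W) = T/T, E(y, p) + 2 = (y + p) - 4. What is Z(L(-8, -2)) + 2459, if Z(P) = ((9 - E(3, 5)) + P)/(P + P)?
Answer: 2463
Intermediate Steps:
E(y, p) = -6 + p + y (E(y, p) = -2 + ((y + p) - 4) = -2 + ((p + y) - 4) = -2 + (-4 + p + y) = -6 + p + y)
L(T, W) = 1
Z(P) = (7 + P)/(2*P) (Z(P) = ((9 - (-6 + 5 + 3)) + P)/(P + P) = ((9 - 1*2) + P)/((2*P)) = ((9 - 2) + P)*(1/(2*P)) = (7 + P)*(1/(2*P)) = (7 + P)/(2*P))
Z(L(-8, -2)) + 2459 = (½)*(7 + 1)/1 + 2459 = (½)*1*8 + 2459 = 4 + 2459 = 2463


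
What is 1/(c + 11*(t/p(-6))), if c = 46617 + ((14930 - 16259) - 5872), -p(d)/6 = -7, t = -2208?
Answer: 7/271864 ≈ 2.5748e-5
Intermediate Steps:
p(d) = 42 (p(d) = -6*(-7) = 42)
c = 39416 (c = 46617 + (-1329 - 5872) = 46617 - 7201 = 39416)
1/(c + 11*(t/p(-6))) = 1/(39416 + 11*(-2208/42)) = 1/(39416 + 11*(-2208*1/42)) = 1/(39416 + 11*(-368/7)) = 1/(39416 - 4048/7) = 1/(271864/7) = 7/271864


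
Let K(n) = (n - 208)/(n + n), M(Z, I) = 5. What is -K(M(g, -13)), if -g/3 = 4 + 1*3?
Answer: 203/10 ≈ 20.300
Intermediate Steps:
g = -21 (g = -3*(4 + 1*3) = -3*(4 + 3) = -3*7 = -21)
K(n) = (-208 + n)/(2*n) (K(n) = (-208 + n)/((2*n)) = (-208 + n)*(1/(2*n)) = (-208 + n)/(2*n))
-K(M(g, -13)) = -(-208 + 5)/(2*5) = -(-203)/(2*5) = -1*(-203/10) = 203/10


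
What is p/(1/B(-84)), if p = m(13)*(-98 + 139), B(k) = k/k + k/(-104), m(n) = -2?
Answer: -1927/13 ≈ -148.23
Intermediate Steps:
B(k) = 1 - k/104 (B(k) = 1 + k*(-1/104) = 1 - k/104)
p = -82 (p = -2*(-98 + 139) = -2*41 = -82)
p/(1/B(-84)) = -82/(1/(1 - 1/104*(-84))) = -82/(1/(1 + 21/26)) = -82/(1/(47/26)) = -82/26/47 = -82*47/26 = -1927/13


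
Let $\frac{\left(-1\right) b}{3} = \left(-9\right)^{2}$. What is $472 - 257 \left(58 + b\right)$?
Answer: $48017$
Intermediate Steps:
$b = -243$ ($b = - 3 \left(-9\right)^{2} = \left(-3\right) 81 = -243$)
$472 - 257 \left(58 + b\right) = 472 - 257 \left(58 - 243\right) = 472 - -47545 = 472 + 47545 = 48017$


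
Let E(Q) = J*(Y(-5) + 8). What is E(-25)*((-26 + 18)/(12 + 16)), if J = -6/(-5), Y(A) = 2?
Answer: -24/7 ≈ -3.4286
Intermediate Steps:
J = 6/5 (J = -6*(-⅕) = 6/5 ≈ 1.2000)
E(Q) = 12 (E(Q) = 6*(2 + 8)/5 = (6/5)*10 = 12)
E(-25)*((-26 + 18)/(12 + 16)) = 12*((-26 + 18)/(12 + 16)) = 12*(-8/28) = 12*(-8*1/28) = 12*(-2/7) = -24/7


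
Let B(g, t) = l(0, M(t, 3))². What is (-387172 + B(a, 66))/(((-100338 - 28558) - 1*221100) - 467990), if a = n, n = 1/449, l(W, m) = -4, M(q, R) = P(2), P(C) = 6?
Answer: 64526/136331 ≈ 0.47330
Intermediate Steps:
M(q, R) = 6
n = 1/449 ≈ 0.0022272
a = 1/449 ≈ 0.0022272
B(g, t) = 16 (B(g, t) = (-4)² = 16)
(-387172 + B(a, 66))/(((-100338 - 28558) - 1*221100) - 467990) = (-387172 + 16)/(((-100338 - 28558) - 1*221100) - 467990) = -387156/((-128896 - 221100) - 467990) = -387156/(-349996 - 467990) = -387156/(-817986) = -387156*(-1/817986) = 64526/136331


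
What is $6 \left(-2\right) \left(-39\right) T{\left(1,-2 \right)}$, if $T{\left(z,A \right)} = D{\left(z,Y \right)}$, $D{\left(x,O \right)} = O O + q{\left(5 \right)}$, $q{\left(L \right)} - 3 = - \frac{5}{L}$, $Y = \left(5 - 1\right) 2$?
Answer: $30888$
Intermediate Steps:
$Y = 8$ ($Y = 4 \cdot 2 = 8$)
$q{\left(L \right)} = 3 - \frac{5}{L}$
$D{\left(x,O \right)} = 2 + O^{2}$ ($D{\left(x,O \right)} = O O + \left(3 - \frac{5}{5}\right) = O^{2} + \left(3 - 1\right) = O^{2} + 2 = 2 + O^{2}$)
$T{\left(z,A \right)} = 66$ ($T{\left(z,A \right)} = 2 + 8^{2} = 2 + 64 = 66$)
$6 \left(-2\right) \left(-39\right) T{\left(1,-2 \right)} = 6 \left(-2\right) \left(-39\right) 66 = \left(-12\right) \left(-39\right) 66 = 468 \cdot 66 = 30888$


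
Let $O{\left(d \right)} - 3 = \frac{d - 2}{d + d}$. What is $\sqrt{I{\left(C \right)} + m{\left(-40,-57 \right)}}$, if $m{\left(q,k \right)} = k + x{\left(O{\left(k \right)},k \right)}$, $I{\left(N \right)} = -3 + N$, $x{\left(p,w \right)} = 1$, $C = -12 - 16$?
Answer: $i \sqrt{87} \approx 9.3274 i$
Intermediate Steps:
$O{\left(d \right)} = 3 + \frac{-2 + d}{2 d}$ ($O{\left(d \right)} = 3 + \frac{d - 2}{d + d} = 3 + \frac{-2 + d}{2 d}$)
$C = -28$
$m{\left(q,k \right)} = 1 + k$ ($m{\left(q,k \right)} = k + 1 = 1 + k$)
$\sqrt{I{\left(C \right)} + m{\left(-40,-57 \right)}} = \sqrt{\left(-3 - 28\right) + \left(1 - 57\right)} = \sqrt{-31 - 56} = \sqrt{-87} = i \sqrt{87}$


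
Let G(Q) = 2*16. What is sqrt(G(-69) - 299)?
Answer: I*sqrt(267) ≈ 16.34*I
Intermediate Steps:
G(Q) = 32
sqrt(G(-69) - 299) = sqrt(32 - 299) = sqrt(-267) = I*sqrt(267)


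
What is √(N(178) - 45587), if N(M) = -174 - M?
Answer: I*√45939 ≈ 214.33*I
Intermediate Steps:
√(N(178) - 45587) = √((-174 - 1*178) - 45587) = √((-174 - 178) - 45587) = √(-352 - 45587) = √(-45939) = I*√45939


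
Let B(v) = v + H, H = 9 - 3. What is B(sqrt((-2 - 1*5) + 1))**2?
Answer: (6 + I*sqrt(6))**2 ≈ 30.0 + 29.394*I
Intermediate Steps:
H = 6
B(v) = 6 + v (B(v) = v + 6 = 6 + v)
B(sqrt((-2 - 1*5) + 1))**2 = (6 + sqrt((-2 - 1*5) + 1))**2 = (6 + sqrt((-2 - 5) + 1))**2 = (6 + sqrt(-7 + 1))**2 = (6 + sqrt(-6))**2 = (6 + I*sqrt(6))**2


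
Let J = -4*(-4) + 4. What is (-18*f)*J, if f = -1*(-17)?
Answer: -6120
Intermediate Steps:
f = 17
J = 20 (J = 16 + 4 = 20)
(-18*f)*J = -18*17*20 = -306*20 = -6120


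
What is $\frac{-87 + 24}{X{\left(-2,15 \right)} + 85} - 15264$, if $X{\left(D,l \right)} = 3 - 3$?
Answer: $- \frac{1297503}{85} \approx -15265.0$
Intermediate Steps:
$X{\left(D,l \right)} = 0$ ($X{\left(D,l \right)} = 3 - 3 = 0$)
$\frac{-87 + 24}{X{\left(-2,15 \right)} + 85} - 15264 = \frac{-87 + 24}{0 + 85} - 15264 = - \frac{63}{85} - 15264 = - \frac{1297503}{85}$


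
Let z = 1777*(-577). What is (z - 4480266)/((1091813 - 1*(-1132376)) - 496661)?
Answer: -5505595/1727528 ≈ -3.1870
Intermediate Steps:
z = -1025329
(z - 4480266)/((1091813 - 1*(-1132376)) - 496661) = (-1025329 - 4480266)/((1091813 - 1*(-1132376)) - 496661) = -5505595/((1091813 + 1132376) - 496661) = -5505595/(2224189 - 496661) = -5505595/1727528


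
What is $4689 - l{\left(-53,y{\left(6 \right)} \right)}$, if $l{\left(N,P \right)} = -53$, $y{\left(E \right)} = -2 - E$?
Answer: $4742$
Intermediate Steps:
$4689 - l{\left(-53,y{\left(6 \right)} \right)} = 4689 - -53 = 4689 + 53 = 4742$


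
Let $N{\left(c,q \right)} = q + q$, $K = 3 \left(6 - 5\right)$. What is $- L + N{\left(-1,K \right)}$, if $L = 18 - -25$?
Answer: $-37$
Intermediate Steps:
$L = 43$ ($L = 18 + 25 = 43$)
$K = 3$ ($K = 3 \cdot 1 = 3$)
$N{\left(c,q \right)} = 2 q$
$- L + N{\left(-1,K \right)} = \left(-1\right) 43 + 2 \cdot 3 = -43 + 6 = -37$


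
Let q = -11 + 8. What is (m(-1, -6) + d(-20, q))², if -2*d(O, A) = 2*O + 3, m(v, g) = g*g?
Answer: 11881/4 ≈ 2970.3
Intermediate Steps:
m(v, g) = g²
q = -3
d(O, A) = -3/2 - O (d(O, A) = -(2*O + 3)/2 = -(3 + 2*O)/2 = -3/2 - O)
(m(-1, -6) + d(-20, q))² = ((-6)² + (-3/2 - 1*(-20)))² = (36 + (-3/2 + 20))² = (36 + 37/2)² = (109/2)² = 11881/4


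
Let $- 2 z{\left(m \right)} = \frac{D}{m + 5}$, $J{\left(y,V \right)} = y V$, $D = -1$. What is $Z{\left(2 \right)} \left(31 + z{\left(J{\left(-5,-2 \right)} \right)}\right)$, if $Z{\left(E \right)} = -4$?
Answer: $- \frac{1862}{15} \approx -124.13$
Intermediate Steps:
$J{\left(y,V \right)} = V y$
$z{\left(m \right)} = \frac{1}{2 \left(5 + m\right)}$ ($z{\left(m \right)} = - \frac{\left(-1\right) \frac{1}{m + 5}}{2} = - \frac{\left(-1\right) \frac{1}{5 + m}}{2} = \frac{1}{2 \left(5 + m\right)}$)
$Z{\left(2 \right)} \left(31 + z{\left(J{\left(-5,-2 \right)} \right)}\right) = - 4 \left(31 + \frac{1}{2 \left(5 - -10\right)}\right) = - 4 \left(31 + \frac{1}{2 \left(5 + 10\right)}\right) = - 4 \left(31 + \frac{1}{2 \cdot 15}\right) = - 4 \left(31 + \frac{1}{2} \cdot \frac{1}{15}\right) = - 4 \left(31 + \frac{1}{30}\right) = \left(-4\right) \frac{931}{30} = - \frac{1862}{15}$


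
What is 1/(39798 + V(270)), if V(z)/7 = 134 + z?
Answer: 1/42626 ≈ 2.3460e-5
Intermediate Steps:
V(z) = 938 + 7*z (V(z) = 7*(134 + z) = 938 + 7*z)
1/(39798 + V(270)) = 1/(39798 + (938 + 7*270)) = 1/(39798 + (938 + 1890)) = 1/(39798 + 2828) = 1/42626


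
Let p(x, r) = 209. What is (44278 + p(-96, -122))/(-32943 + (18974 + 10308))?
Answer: -44487/3661 ≈ -12.152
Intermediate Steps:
(44278 + p(-96, -122))/(-32943 + (18974 + 10308)) = (44278 + 209)/(-32943 + (18974 + 10308)) = 44487/(-32943 + 29282) = 44487/(-3661) = 44487*(-1/3661) = -44487/3661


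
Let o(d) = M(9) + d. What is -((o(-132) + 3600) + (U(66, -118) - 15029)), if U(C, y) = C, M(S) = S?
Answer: 11486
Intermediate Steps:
o(d) = 9 + d
-((o(-132) + 3600) + (U(66, -118) - 15029)) = -(((9 - 132) + 3600) + (66 - 15029)) = -((-123 + 3600) - 14963) = -(3477 - 14963) = -1*(-11486) = 11486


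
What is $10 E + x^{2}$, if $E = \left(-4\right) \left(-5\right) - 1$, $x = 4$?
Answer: $206$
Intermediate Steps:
$E = 19$ ($E = 20 - 1 = 19$)
$10 E + x^{2} = 10 \cdot 19 + 4^{2} = 190 + 16 = 206$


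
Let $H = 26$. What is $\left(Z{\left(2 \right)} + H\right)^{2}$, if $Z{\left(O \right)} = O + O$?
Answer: $900$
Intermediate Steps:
$Z{\left(O \right)} = 2 O$
$\left(Z{\left(2 \right)} + H\right)^{2} = \left(2 \cdot 2 + 26\right)^{2} = \left(4 + 26\right)^{2} = 30^{2} = 900$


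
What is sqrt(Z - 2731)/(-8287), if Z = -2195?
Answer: -I*sqrt(4926)/8287 ≈ -0.0084693*I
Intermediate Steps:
sqrt(Z - 2731)/(-8287) = sqrt(-2195 - 2731)/(-8287) = sqrt(-4926)*(-1/8287) = (I*sqrt(4926))*(-1/8287) = -I*sqrt(4926)/8287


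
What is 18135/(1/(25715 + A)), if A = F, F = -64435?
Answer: -702187200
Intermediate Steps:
A = -64435
18135/(1/(25715 + A)) = 18135/(1/(25715 - 64435)) = 18135/(1/(-38720)) = 18135/(-1/38720) = 18135*(-38720) = -702187200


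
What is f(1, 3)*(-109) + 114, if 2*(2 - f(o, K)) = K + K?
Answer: 223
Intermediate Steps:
f(o, K) = 2 - K (f(o, K) = 2 - (K + K)/2 = 2 - K)
f(1, 3)*(-109) + 114 = (2 - 1*3)*(-109) + 114 = (2 - 3)*(-109) + 114 = -1*(-109) + 114 = 109 + 114 = 223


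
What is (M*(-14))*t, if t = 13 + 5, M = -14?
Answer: 3528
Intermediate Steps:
t = 18
(M*(-14))*t = -14*(-14)*18 = 196*18 = 3528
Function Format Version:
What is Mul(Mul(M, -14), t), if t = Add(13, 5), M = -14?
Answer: 3528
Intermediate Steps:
t = 18
Mul(Mul(M, -14), t) = Mul(Mul(-14, -14), 18) = Mul(196, 18) = 3528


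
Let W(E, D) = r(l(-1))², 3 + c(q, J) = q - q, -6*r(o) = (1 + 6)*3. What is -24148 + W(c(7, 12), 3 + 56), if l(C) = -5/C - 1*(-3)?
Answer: -96543/4 ≈ -24136.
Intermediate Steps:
l(C) = 3 - 5/C (l(C) = -5/C + 3 = 3 - 5/C)
r(o) = -7/2 (r(o) = -(1 + 6)*3/6 = -7*3/6 = -⅙*21 = -7/2)
c(q, J) = -3 (c(q, J) = -3 + (q - q) = -3 + 0 = -3)
W(E, D) = 49/4 (W(E, D) = (-7/2)² = 49/4)
-24148 + W(c(7, 12), 3 + 56) = -24148 + 49/4 = -96543/4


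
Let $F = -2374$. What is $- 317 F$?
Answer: $752558$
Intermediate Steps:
$- 317 F = \left(-317\right) \left(-2374\right) = 752558$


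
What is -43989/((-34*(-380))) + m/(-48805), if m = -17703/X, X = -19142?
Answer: -48348077511/14200224712 ≈ -3.4047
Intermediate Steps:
m = 17703/19142 (m = -17703/(-19142) = -17703*(-1/19142) = 17703/19142 ≈ 0.92482)
-43989/((-34*(-380))) + m/(-48805) = -43989/((-34*(-380))) + (17703/19142)/(-48805) = -43989/12920 + (17703/19142)*(-1/48805) = -43989*1/12920 - 17703/934225310 = -43989/12920 - 17703/934225310 = -48348077511/14200224712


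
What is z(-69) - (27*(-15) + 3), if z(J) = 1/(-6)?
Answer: 2411/6 ≈ 401.83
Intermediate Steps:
z(J) = -1/6
z(-69) - (27*(-15) + 3) = -1/6 - (27*(-15) + 3) = -1/6 - (-405 + 3) = -1/6 - 1*(-402) = -1/6 + 402 = 2411/6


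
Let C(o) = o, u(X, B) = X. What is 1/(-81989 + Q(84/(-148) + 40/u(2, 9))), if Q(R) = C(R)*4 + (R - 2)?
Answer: -37/3030072 ≈ -1.2211e-5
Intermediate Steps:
Q(R) = -2 + 5*R (Q(R) = R*4 + (R - 2) = 4*R + (-2 + R) = -2 + 5*R)
1/(-81989 + Q(84/(-148) + 40/u(2, 9))) = 1/(-81989 + (-2 + 5*(84/(-148) + 40/2))) = 1/(-81989 + (-2 + 5*(84*(-1/148) + 40*(1/2)))) = 1/(-81989 + (-2 + 5*(-21/37 + 20))) = 1/(-81989 + (-2 + 5*(719/37))) = 1/(-81989 + (-2 + 3595/37)) = 1/(-81989 + 3521/37) = 1/(-3030072/37) = -37/3030072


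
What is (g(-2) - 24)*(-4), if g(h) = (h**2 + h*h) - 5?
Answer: 84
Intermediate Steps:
g(h) = -5 + 2*h**2 (g(h) = (h**2 + h**2) - 5 = 2*h**2 - 5 = -5 + 2*h**2)
(g(-2) - 24)*(-4) = ((-5 + 2*(-2)**2) - 24)*(-4) = ((-5 + 2*4) - 24)*(-4) = ((-5 + 8) - 24)*(-4) = (3 - 24)*(-4) = -21*(-4) = 84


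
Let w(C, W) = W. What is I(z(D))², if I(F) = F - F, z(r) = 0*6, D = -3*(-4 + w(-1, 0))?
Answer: 0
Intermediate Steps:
D = 12 (D = -3*(-4 + 0) = -3*(-4) = 12)
z(r) = 0
I(F) = 0
I(z(D))² = 0² = 0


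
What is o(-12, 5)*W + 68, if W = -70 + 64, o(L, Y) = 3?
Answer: 50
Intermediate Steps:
W = -6
o(-12, 5)*W + 68 = 3*(-6) + 68 = -18 + 68 = 50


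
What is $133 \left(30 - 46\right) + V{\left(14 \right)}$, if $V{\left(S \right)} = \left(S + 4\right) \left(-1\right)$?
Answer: $-2146$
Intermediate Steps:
$V{\left(S \right)} = -4 - S$ ($V{\left(S \right)} = \left(4 + S\right) \left(-1\right) = -4 - S$)
$133 \left(30 - 46\right) + V{\left(14 \right)} = 133 \left(30 - 46\right) - 18 = 133 \left(-16\right) - 18 = -2128 - 18 = -2146$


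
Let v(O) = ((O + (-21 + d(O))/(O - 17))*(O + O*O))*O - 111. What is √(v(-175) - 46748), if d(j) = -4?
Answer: 3*√6626066086/8 ≈ 30525.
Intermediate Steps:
v(O) = -111 + O*(O + O²)*(O - 25/(-17 + O)) (v(O) = ((O + (-21 - 4)/(O - 17))*(O + O*O))*O - 111 = ((O - 25/(-17 + O))*(O + O²))*O - 111 = ((O + O²)*(O - 25/(-17 + O)))*O - 111 = O*(O + O²)*(O - 25/(-17 + O)) - 111 = -111 + O*(O + O²)*(O - 25/(-17 + O)))
√(v(-175) - 46748) = √((1887 + (-175)⁵ - 111*(-175) - 42*(-175)³ - 25*(-175)² - 16*(-175)⁴)/(-17 - 175) - 46748) = √((1887 - 164130859375 + 19425 - 42*(-5359375) - 25*30625 - 16*937890625)/(-192) - 46748) = √(-(1887 - 164130859375 + 19425 + 225093750 - 765625 - 15006250000)/192 - 46748) = √(-1/192*(-178912759938) - 46748) = √(29818793323/32 - 46748) = √(29817297387/32) = 3*√6626066086/8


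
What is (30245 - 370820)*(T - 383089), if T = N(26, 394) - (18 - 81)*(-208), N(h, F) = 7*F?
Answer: 133994125125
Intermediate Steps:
T = -10346 (T = 7*394 - (18 - 81)*(-208) = 2758 - (-63)*(-208) = 2758 - 1*13104 = 2758 - 13104 = -10346)
(30245 - 370820)*(T - 383089) = (30245 - 370820)*(-10346 - 383089) = -340575*(-393435) = 133994125125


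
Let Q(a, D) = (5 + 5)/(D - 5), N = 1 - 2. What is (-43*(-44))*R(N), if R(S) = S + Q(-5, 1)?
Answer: -6622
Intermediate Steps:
N = -1
Q(a, D) = 10/(-5 + D)
R(S) = -5/2 + S (R(S) = S + 10/(-5 + 1) = S + 10/(-4) = S + 10*(-¼) = S - 5/2 = -5/2 + S)
(-43*(-44))*R(N) = (-43*(-44))*(-5/2 - 1) = 1892*(-7/2) = -6622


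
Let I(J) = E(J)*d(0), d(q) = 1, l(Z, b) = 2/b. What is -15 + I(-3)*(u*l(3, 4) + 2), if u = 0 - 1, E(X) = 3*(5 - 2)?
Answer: -3/2 ≈ -1.5000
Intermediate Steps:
E(X) = 9 (E(X) = 3*3 = 9)
I(J) = 9 (I(J) = 9*1 = 9)
u = -1
-15 + I(-3)*(u*l(3, 4) + 2) = -15 + 9*(-2/4 + 2) = -15 + 9*(-1*½ + 2) = -15 + 9*(-½ + 2) = -15 + 9*(3/2) = -15 + 27/2 = -3/2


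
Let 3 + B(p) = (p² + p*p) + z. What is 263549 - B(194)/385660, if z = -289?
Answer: 5082011618/19283 ≈ 2.6355e+5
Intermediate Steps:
B(p) = -292 + 2*p² (B(p) = -3 + ((p² + p*p) - 289) = -3 + ((p² + p²) - 289) = -3 + (2*p² - 289) = -3 + (-289 + 2*p²) = -292 + 2*p²)
263549 - B(194)/385660 = 263549 - (-292 + 2*194²)/385660 = 263549 - (-292 + 2*37636)/385660 = 263549 - (-292 + 75272)/385660 = 263549 - 74980/385660 = 263549 - 1*3749/19283 = 263549 - 3749/19283 = 5082011618/19283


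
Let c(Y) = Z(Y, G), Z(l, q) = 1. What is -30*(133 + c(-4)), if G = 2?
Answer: -4020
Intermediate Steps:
c(Y) = 1
-30*(133 + c(-4)) = -30*(133 + 1) = -30*134 = -4020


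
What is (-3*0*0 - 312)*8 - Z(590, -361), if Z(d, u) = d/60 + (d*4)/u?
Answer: -5413475/2166 ≈ -2499.3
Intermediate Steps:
Z(d, u) = d/60 + 4*d/u (Z(d, u) = d*(1/60) + (4*d)/u = d/60 + 4*d/u)
(-3*0*0 - 312)*8 - Z(590, -361) = (-3*0*0 - 312)*8 - 590*(240 - 361)/(60*(-361)) = (0*0 - 312)*8 - 590*(-1)*(-121)/(60*361) = (0 - 312)*8 - 1*7139/2166 = -312*8 - 7139/2166 = -2496 - 7139/2166 = -5413475/2166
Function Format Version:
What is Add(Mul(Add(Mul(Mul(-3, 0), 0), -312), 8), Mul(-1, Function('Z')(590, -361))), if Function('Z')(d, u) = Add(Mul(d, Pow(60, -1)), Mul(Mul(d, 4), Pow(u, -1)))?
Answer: Rational(-5413475, 2166) ≈ -2499.3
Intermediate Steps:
Function('Z')(d, u) = Add(Mul(Rational(1, 60), d), Mul(4, d, Pow(u, -1))) (Function('Z')(d, u) = Add(Mul(d, Rational(1, 60)), Mul(Mul(4, d), Pow(u, -1))) = Add(Mul(Rational(1, 60), d), Mul(4, d, Pow(u, -1))))
Add(Mul(Add(Mul(Mul(-3, 0), 0), -312), 8), Mul(-1, Function('Z')(590, -361))) = Add(Mul(Add(Mul(Mul(-3, 0), 0), -312), 8), Mul(-1, Mul(Rational(1, 60), 590, Pow(-361, -1), Add(240, -361)))) = Add(Mul(Add(Mul(0, 0), -312), 8), Mul(-1, Mul(Rational(1, 60), 590, Rational(-1, 361), -121))) = Add(Mul(Add(0, -312), 8), Mul(-1, Rational(7139, 2166))) = Add(Mul(-312, 8), Rational(-7139, 2166)) = Add(-2496, Rational(-7139, 2166)) = Rational(-5413475, 2166)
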